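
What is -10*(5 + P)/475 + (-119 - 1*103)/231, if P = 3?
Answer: -8262/7315 ≈ -1.1295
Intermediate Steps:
-10*(5 + P)/475 + (-119 - 1*103)/231 = -10*(5 + 3)/475 + (-119 - 1*103)/231 = -10*8*(1/475) + (-119 - 103)*(1/231) = -80*1/475 - 222*1/231 = -16/95 - 74/77 = -8262/7315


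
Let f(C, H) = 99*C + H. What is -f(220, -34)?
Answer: -21746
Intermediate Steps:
f(C, H) = H + 99*C
-f(220, -34) = -(-34 + 99*220) = -(-34 + 21780) = -1*21746 = -21746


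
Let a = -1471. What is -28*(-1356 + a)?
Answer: 79156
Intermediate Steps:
-28*(-1356 + a) = -28*(-1356 - 1471) = -28*(-2827) = 79156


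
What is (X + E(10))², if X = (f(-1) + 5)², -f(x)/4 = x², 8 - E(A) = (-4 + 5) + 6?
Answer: 4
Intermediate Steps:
E(A) = 1 (E(A) = 8 - ((-4 + 5) + 6) = 8 - (1 + 6) = 8 - 1*7 = 8 - 7 = 1)
f(x) = -4*x²
X = 1 (X = (-4*(-1)² + 5)² = (-4*1 + 5)² = (-4 + 5)² = 1² = 1)
(X + E(10))² = (1 + 1)² = 2² = 4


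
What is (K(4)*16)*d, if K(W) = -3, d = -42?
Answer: 2016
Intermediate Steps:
(K(4)*16)*d = -3*16*(-42) = -48*(-42) = 2016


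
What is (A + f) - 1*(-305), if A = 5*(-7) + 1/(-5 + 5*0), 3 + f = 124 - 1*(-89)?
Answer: 2399/5 ≈ 479.80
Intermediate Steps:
f = 210 (f = -3 + (124 - 1*(-89)) = -3 + (124 + 89) = -3 + 213 = 210)
A = -176/5 (A = -35 + 1/(-5 + 0) = -35 + 1/(-5) = -35 - 1/5 = -176/5 ≈ -35.200)
(A + f) - 1*(-305) = (-176/5 + 210) - 1*(-305) = 874/5 + 305 = 2399/5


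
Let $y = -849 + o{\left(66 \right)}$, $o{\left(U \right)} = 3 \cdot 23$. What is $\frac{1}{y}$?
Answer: $- \frac{1}{780} \approx -0.0012821$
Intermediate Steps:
$o{\left(U \right)} = 69$
$y = -780$ ($y = -849 + 69 = -780$)
$\frac{1}{y} = \frac{1}{-780} = - \frac{1}{780}$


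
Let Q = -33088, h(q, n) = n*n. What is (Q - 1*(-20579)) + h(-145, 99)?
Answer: -2708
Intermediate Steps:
h(q, n) = n**2
(Q - 1*(-20579)) + h(-145, 99) = (-33088 - 1*(-20579)) + 99**2 = (-33088 + 20579) + 9801 = -12509 + 9801 = -2708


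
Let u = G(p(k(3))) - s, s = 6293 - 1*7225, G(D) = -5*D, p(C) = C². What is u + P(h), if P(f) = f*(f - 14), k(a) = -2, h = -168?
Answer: 31488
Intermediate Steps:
s = -932 (s = 6293 - 7225 = -932)
P(f) = f*(-14 + f)
u = 912 (u = -5*(-2)² - 1*(-932) = -5*4 + 932 = -20 + 932 = 912)
u + P(h) = 912 - 168*(-14 - 168) = 912 - 168*(-182) = 912 + 30576 = 31488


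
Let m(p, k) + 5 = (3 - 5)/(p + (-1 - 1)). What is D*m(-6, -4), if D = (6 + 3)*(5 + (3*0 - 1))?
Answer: -171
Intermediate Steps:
m(p, k) = -5 - 2/(-2 + p) (m(p, k) = -5 + (3 - 5)/(p + (-1 - 1)) = -5 - 2/(p - 2) = -5 - 2/(-2 + p))
D = 36 (D = 9*(5 + (0 - 1)) = 9*(5 - 1) = 9*4 = 36)
D*m(-6, -4) = 36*((8 - 5*(-6))/(-2 - 6)) = 36*((8 + 30)/(-8)) = 36*(-⅛*38) = 36*(-19/4) = -171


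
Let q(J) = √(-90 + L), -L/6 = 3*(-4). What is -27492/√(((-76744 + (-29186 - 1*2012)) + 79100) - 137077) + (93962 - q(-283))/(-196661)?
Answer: -93962/196661 + 3*I*√2/196661 + 27492*I*√165919/165919 ≈ -0.47779 + 67.493*I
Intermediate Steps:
L = 72 (L = -18*(-4) = -6*(-12) = 72)
q(J) = 3*I*√2 (q(J) = √(-90 + 72) = √(-18) = 3*I*√2)
-27492/√(((-76744 + (-29186 - 1*2012)) + 79100) - 137077) + (93962 - q(-283))/(-196661) = -27492/√(((-76744 + (-29186 - 1*2012)) + 79100) - 137077) + (93962 - 3*I*√2)/(-196661) = -27492/√(((-76744 + (-29186 - 2012)) + 79100) - 137077) + (93962 - 3*I*√2)*(-1/196661) = -27492/√(((-76744 - 31198) + 79100) - 137077) + (-93962/196661 + 3*I*√2/196661) = -27492/√((-107942 + 79100) - 137077) + (-93962/196661 + 3*I*√2/196661) = -27492/√(-28842 - 137077) + (-93962/196661 + 3*I*√2/196661) = -27492*(-I*√165919/165919) + (-93962/196661 + 3*I*√2/196661) = -(-27492)*I*√165919/165919 + (-93962/196661 + 3*I*√2/196661) = 27492*I*√165919/165919 + (-93962/196661 + 3*I*√2/196661) = -93962/196661 + 3*I*√2/196661 + 27492*I*√165919/165919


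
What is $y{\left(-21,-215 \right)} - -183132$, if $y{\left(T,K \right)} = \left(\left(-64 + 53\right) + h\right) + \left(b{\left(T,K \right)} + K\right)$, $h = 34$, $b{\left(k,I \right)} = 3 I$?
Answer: $182295$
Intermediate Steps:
$y{\left(T,K \right)} = 23 + 4 K$ ($y{\left(T,K \right)} = \left(\left(-64 + 53\right) + 34\right) + \left(3 K + K\right) = \left(-11 + 34\right) + 4 K = 23 + 4 K$)
$y{\left(-21,-215 \right)} - -183132 = \left(23 + 4 \left(-215\right)\right) - -183132 = \left(23 - 860\right) + 183132 = -837 + 183132 = 182295$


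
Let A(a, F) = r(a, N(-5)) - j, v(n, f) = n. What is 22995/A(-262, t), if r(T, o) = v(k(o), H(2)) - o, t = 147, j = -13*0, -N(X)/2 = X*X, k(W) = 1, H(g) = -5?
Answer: 7665/17 ≈ 450.88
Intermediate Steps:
N(X) = -2*X² (N(X) = -2*X*X = -2*X²)
j = 0
r(T, o) = 1 - o
A(a, F) = 51 (A(a, F) = (1 - (-2)*(-5)²) - 1*0 = (1 - (-2)*25) + 0 = (1 - 1*(-50)) + 0 = (1 + 50) + 0 = 51 + 0 = 51)
22995/A(-262, t) = 22995/51 = 22995*(1/51) = 7665/17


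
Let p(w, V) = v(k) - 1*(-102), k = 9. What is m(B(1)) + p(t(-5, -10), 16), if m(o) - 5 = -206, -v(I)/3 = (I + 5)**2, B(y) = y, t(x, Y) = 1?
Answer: -687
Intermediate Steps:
v(I) = -3*(5 + I)**2 (v(I) = -3*(I + 5)**2 = -3*(5 + I)**2)
m(o) = -201 (m(o) = 5 - 206 = -201)
p(w, V) = -486 (p(w, V) = -3*(5 + 9)**2 - 1*(-102) = -3*14**2 + 102 = -3*196 + 102 = -588 + 102 = -486)
m(B(1)) + p(t(-5, -10), 16) = -201 - 486 = -687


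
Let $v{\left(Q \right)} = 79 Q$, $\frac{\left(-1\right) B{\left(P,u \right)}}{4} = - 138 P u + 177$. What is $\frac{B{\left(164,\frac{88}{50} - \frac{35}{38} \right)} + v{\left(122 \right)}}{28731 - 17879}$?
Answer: $\frac{20158579}{2577350} \approx 7.8214$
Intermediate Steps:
$B{\left(P,u \right)} = -708 + 552 P u$ ($B{\left(P,u \right)} = - 4 \left(- 138 P u + 177\right) = - 4 \left(177 - 138 P u\right) = -708 + 552 P u$)
$\frac{B{\left(164,\frac{88}{50} - \frac{35}{38} \right)} + v{\left(122 \right)}}{28731 - 17879} = \frac{\left(-708 + 552 \cdot 164 \left(\frac{88}{50} - \frac{35}{38}\right)\right) + 79 \cdot 122}{28731 - 17879} = \frac{\left(-708 + 552 \cdot 164 \left(88 \cdot \frac{1}{50} - \frac{35}{38}\right)\right) + 9638}{10852} = \left(\left(-708 + 552 \cdot 164 \left(\frac{44}{25} - \frac{35}{38}\right)\right) + 9638\right) \frac{1}{10852} = \left(\left(-708 + 552 \cdot 164 \cdot \frac{797}{950}\right) + 9638\right) \frac{1}{10852} = \left(\left(-708 + \frac{36075408}{475}\right) + 9638\right) \frac{1}{10852} = \left(\frac{35739108}{475} + 9638\right) \frac{1}{10852} = \frac{40317158}{475} \cdot \frac{1}{10852} = \frac{20158579}{2577350}$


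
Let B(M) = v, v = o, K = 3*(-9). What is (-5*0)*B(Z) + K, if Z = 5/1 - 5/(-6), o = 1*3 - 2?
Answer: -27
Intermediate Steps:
o = 1 (o = 3 - 2 = 1)
K = -27
v = 1
Z = 35/6 (Z = 5*1 - 5*(-⅙) = 5 + ⅚ = 35/6 ≈ 5.8333)
B(M) = 1
(-5*0)*B(Z) + K = -5*0*1 - 27 = 0*1 - 27 = 0 - 27 = -27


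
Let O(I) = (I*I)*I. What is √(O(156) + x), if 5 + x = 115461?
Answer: 8*√61123 ≈ 1977.8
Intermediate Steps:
x = 115456 (x = -5 + 115461 = 115456)
O(I) = I³ (O(I) = I²*I = I³)
√(O(156) + x) = √(156³ + 115456) = √(3796416 + 115456) = √3911872 = 8*√61123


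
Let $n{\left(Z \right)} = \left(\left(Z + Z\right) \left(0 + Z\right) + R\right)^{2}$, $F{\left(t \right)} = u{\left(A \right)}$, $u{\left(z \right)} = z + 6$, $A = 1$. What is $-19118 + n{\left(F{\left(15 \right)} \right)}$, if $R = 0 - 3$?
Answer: $-10093$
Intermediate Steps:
$u{\left(z \right)} = 6 + z$
$F{\left(t \right)} = 7$ ($F{\left(t \right)} = 6 + 1 = 7$)
$R = -3$
$n{\left(Z \right)} = \left(-3 + 2 Z^{2}\right)^{2}$ ($n{\left(Z \right)} = \left(\left(Z + Z\right) \left(0 + Z\right) - 3\right)^{2} = \left(2 Z Z - 3\right)^{2} = \left(2 Z^{2} - 3\right)^{2} = \left(-3 + 2 Z^{2}\right)^{2}$)
$-19118 + n{\left(F{\left(15 \right)} \right)} = -19118 + \left(-3 + 2 \cdot 7^{2}\right)^{2} = -19118 + \left(-3 + 2 \cdot 49\right)^{2} = -19118 + \left(-3 + 98\right)^{2} = -19118 + 95^{2} = -19118 + 9025 = -10093$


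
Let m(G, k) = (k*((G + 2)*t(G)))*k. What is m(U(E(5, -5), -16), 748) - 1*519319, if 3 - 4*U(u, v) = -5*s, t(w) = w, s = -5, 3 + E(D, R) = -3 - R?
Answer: 10251133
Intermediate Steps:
E(D, R) = -6 - R (E(D, R) = -3 + (-3 - R) = -6 - R)
U(u, v) = -11/2 (U(u, v) = ¾ - (-5)*(-5)/4 = ¾ - ¼*25 = ¾ - 25/4 = -11/2)
m(G, k) = G*k²*(2 + G) (m(G, k) = (k*((G + 2)*G))*k = (k*((2 + G)*G))*k = (k*(G*(2 + G)))*k = (G*k*(2 + G))*k = G*k²*(2 + G))
m(U(E(5, -5), -16), 748) - 1*519319 = -11/2*748²*(2 - 11/2) - 1*519319 = -11/2*559504*(-7/2) - 519319 = 10770452 - 519319 = 10251133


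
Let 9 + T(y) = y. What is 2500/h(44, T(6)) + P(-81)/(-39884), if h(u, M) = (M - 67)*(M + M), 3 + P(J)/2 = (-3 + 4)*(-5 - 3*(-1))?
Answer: 2492855/418782 ≈ 5.9526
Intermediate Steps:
T(y) = -9 + y
P(J) = -10 (P(J) = -6 + 2*((-3 + 4)*(-5 - 3*(-1))) = -6 + 2*(1*(-5 + 3)) = -6 + 2*(1*(-2)) = -6 + 2*(-2) = -6 - 4 = -10)
h(u, M) = 2*M*(-67 + M) (h(u, M) = (-67 + M)*(2*M) = 2*M*(-67 + M))
2500/h(44, T(6)) + P(-81)/(-39884) = 2500/((2*(-9 + 6)*(-67 + (-9 + 6)))) - 10/(-39884) = 2500/((2*(-3)*(-67 - 3))) - 10*(-1/39884) = 2500/((2*(-3)*(-70))) + 5/19942 = 2500/420 + 5/19942 = 2500*(1/420) + 5/19942 = 125/21 + 5/19942 = 2492855/418782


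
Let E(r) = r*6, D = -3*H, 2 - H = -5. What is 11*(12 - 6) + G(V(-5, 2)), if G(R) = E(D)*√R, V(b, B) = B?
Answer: 66 - 126*√2 ≈ -112.19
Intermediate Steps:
H = 7 (H = 2 - 1*(-5) = 2 + 5 = 7)
D = -21 (D = -3*7 = -21)
E(r) = 6*r
G(R) = -126*√R (G(R) = (6*(-21))*√R = -126*√R)
11*(12 - 6) + G(V(-5, 2)) = 11*(12 - 6) - 126*√2 = 11*6 - 126*√2 = 66 - 126*√2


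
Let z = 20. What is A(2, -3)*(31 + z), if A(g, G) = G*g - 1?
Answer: -357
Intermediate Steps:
A(g, G) = -1 + G*g
A(2, -3)*(31 + z) = (-1 - 3*2)*(31 + 20) = (-1 - 6)*51 = -7*51 = -357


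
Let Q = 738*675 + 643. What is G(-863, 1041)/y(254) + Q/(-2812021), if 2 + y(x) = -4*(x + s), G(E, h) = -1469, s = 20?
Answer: 3583184135/3087599058 ≈ 1.1605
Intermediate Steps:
y(x) = -82 - 4*x (y(x) = -2 - 4*(x + 20) = -2 - 4*(20 + x) = -2 + (-80 - 4*x) = -82 - 4*x)
Q = 498793 (Q = 498150 + 643 = 498793)
G(-863, 1041)/y(254) + Q/(-2812021) = -1469/(-82 - 4*254) + 498793/(-2812021) = -1469/(-82 - 1016) + 498793*(-1/2812021) = -1469/(-1098) - 498793/2812021 = -1469*(-1/1098) - 498793/2812021 = 1469/1098 - 498793/2812021 = 3583184135/3087599058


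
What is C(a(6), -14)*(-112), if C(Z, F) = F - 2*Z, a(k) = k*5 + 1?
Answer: 8512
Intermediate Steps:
a(k) = 1 + 5*k (a(k) = 5*k + 1 = 1 + 5*k)
C(a(6), -14)*(-112) = (-14 - 2*(1 + 5*6))*(-112) = (-14 - 2*(1 + 30))*(-112) = (-14 - 2*31)*(-112) = (-14 - 62)*(-112) = -76*(-112) = 8512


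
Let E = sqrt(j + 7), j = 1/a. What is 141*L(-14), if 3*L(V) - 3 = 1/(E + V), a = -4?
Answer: 104105/757 - 282*sqrt(3)/757 ≈ 136.88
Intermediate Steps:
j = -1/4 (j = 1/(-4) = -1/4 ≈ -0.25000)
E = 3*sqrt(3)/2 (E = sqrt(-1/4 + 7) = sqrt(27/4) = 3*sqrt(3)/2 ≈ 2.5981)
L(V) = 1 + 1/(3*(V + 3*sqrt(3)/2)) (L(V) = 1 + 1/(3*(3*sqrt(3)/2 + V)) = 1 + 1/(3*(V + 3*sqrt(3)/2)))
141*L(-14) = 141*((2 + 6*(-14) + 9*sqrt(3))/(3*(2*(-14) + 3*sqrt(3)))) = 141*((2 - 84 + 9*sqrt(3))/(3*(-28 + 3*sqrt(3)))) = 141*((-82 + 9*sqrt(3))/(3*(-28 + 3*sqrt(3)))) = 47*(-82 + 9*sqrt(3))/(-28 + 3*sqrt(3))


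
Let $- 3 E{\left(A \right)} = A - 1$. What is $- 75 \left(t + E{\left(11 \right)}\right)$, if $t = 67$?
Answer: $-4775$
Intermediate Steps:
$E{\left(A \right)} = \frac{1}{3} - \frac{A}{3}$ ($E{\left(A \right)} = - \frac{A - 1}{3} = - \frac{-1 + A}{3} = \frac{1}{3} - \frac{A}{3}$)
$- 75 \left(t + E{\left(11 \right)}\right) = - 75 \left(67 + \left(\frac{1}{3} - \frac{11}{3}\right)\right) = - 75 \left(67 - \frac{10}{3}\right) = \left(-75\right) \frac{191}{3} = -4775$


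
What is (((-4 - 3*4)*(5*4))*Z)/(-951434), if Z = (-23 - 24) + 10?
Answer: -5920/475717 ≈ -0.012444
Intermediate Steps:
Z = -37 (Z = -47 + 10 = -37)
(((-4 - 3*4)*(5*4))*Z)/(-951434) = (((-4 - 3*4)*(5*4))*(-37))/(-951434) = (((-4 - 12)*20)*(-37))*(-1/951434) = (-16*20*(-37))*(-1/951434) = -320*(-37)*(-1/951434) = 11840*(-1/951434) = -5920/475717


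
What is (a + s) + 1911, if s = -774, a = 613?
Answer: 1750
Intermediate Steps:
(a + s) + 1911 = (613 - 774) + 1911 = -161 + 1911 = 1750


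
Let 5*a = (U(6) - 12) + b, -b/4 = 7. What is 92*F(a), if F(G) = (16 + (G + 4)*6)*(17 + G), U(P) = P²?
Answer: 1311552/25 ≈ 52462.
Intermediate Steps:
b = -28 (b = -4*7 = -28)
a = -⅘ (a = ((6² - 12) - 28)/5 = ((36 - 12) - 28)/5 = (24 - 28)/5 = (⅕)*(-4) = -⅘ ≈ -0.80000)
F(G) = (17 + G)*(40 + 6*G) (F(G) = (16 + (4 + G)*6)*(17 + G) = (16 + (24 + 6*G))*(17 + G) = (40 + 6*G)*(17 + G) = (17 + G)*(40 + 6*G))
92*F(a) = 92*(680 + 6*(-⅘)² + 142*(-⅘)) = 92*(680 + 6*(16/25) - 568/5) = 92*(680 + 96/25 - 568/5) = 92*(14256/25) = 1311552/25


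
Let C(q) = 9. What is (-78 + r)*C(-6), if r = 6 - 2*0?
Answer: -648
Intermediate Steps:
r = 6 (r = 6 + 0 = 6)
(-78 + r)*C(-6) = (-78 + 6)*9 = -72*9 = -648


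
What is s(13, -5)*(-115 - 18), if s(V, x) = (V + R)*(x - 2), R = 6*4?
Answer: 34447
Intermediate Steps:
R = 24
s(V, x) = (-2 + x)*(24 + V) (s(V, x) = (V + 24)*(x - 2) = (24 + V)*(-2 + x) = (-2 + x)*(24 + V))
s(13, -5)*(-115 - 18) = (-48 - 2*13 + 24*(-5) + 13*(-5))*(-115 - 18) = (-48 - 26 - 120 - 65)*(-133) = -259*(-133) = 34447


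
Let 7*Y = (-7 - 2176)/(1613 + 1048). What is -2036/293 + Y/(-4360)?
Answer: -165350494301/23795619960 ≈ -6.9488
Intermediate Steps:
Y = -2183/18627 (Y = ((-7 - 2176)/(1613 + 1048))/7 = (-2183/2661)/7 = (-2183*1/2661)/7 = (⅐)*(-2183/2661) = -2183/18627 ≈ -0.11720)
-2036/293 + Y/(-4360) = -2036/293 - 2183/18627/(-4360) = -2036*1/293 - 2183/18627*(-1/4360) = -2036/293 + 2183/81213720 = -165350494301/23795619960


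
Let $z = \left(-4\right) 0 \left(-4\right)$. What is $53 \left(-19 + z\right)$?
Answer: $-1007$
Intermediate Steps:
$z = 0$ ($z = 0 \left(-4\right) = 0$)
$53 \left(-19 + z\right) = 53 \left(-19 + 0\right) = 53 \left(-19\right) = -1007$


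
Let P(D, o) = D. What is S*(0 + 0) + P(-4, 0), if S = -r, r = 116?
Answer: -4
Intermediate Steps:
S = -116 (S = -1*116 = -116)
S*(0 + 0) + P(-4, 0) = -116*(0 + 0) - 4 = -116*0 - 4 = 0 - 4 = -4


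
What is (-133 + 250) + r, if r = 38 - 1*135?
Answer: 20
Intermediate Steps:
r = -97 (r = 38 - 135 = -97)
(-133 + 250) + r = (-133 + 250) - 97 = 117 - 97 = 20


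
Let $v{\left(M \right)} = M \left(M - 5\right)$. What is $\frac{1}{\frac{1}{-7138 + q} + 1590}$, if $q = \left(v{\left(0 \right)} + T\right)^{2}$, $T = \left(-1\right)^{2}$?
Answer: $\frac{7137}{11347829} \approx 0.00062893$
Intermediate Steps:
$v{\left(M \right)} = M \left(-5 + M\right)$
$T = 1$
$q = 1$ ($q = \left(0 \left(-5 + 0\right) + 1\right)^{2} = \left(0 \left(-5\right) + 1\right)^{2} = \left(0 + 1\right)^{2} = 1^{2} = 1$)
$\frac{1}{\frac{1}{-7138 + q} + 1590} = \frac{1}{\frac{1}{-7138 + 1} + 1590} = \frac{1}{\frac{1}{-7137} + 1590} = \frac{1}{- \frac{1}{7137} + 1590} = \frac{1}{\frac{11347829}{7137}} = \frac{7137}{11347829}$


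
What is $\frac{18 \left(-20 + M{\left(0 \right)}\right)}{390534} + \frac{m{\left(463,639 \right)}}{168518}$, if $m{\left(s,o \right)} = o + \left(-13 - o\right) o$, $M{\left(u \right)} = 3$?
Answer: $- \frac{3869271777}{1566952586} \approx -2.4693$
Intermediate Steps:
$m{\left(s,o \right)} = o + o \left(-13 - o\right)$
$\frac{18 \left(-20 + M{\left(0 \right)}\right)}{390534} + \frac{m{\left(463,639 \right)}}{168518} = \frac{18 \left(-20 + 3\right)}{390534} + \frac{\left(-1\right) 639 \left(12 + 639\right)}{168518} = 18 \left(-17\right) \frac{1}{390534} + \left(-1\right) 639 \cdot 651 \cdot \frac{1}{168518} = \left(-306\right) \frac{1}{390534} - \frac{59427}{24074} = - \frac{51}{65089} - \frac{59427}{24074} = - \frac{3869271777}{1566952586}$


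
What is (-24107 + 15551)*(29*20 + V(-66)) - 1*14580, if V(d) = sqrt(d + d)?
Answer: -4977060 - 17112*I*sqrt(33) ≈ -4.9771e+6 - 98301.0*I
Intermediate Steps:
V(d) = sqrt(2)*sqrt(d) (V(d) = sqrt(2*d) = sqrt(2)*sqrt(d))
(-24107 + 15551)*(29*20 + V(-66)) - 1*14580 = (-24107 + 15551)*(29*20 + sqrt(2)*sqrt(-66)) - 1*14580 = -8556*(580 + sqrt(2)*(I*sqrt(66))) - 14580 = -8556*(580 + 2*I*sqrt(33)) - 14580 = (-4962480 - 17112*I*sqrt(33)) - 14580 = -4977060 - 17112*I*sqrt(33)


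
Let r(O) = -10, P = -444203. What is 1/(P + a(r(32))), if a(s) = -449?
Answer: -1/444652 ≈ -2.2490e-6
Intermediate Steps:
1/(P + a(r(32))) = 1/(-444203 - 449) = 1/(-444652) = -1/444652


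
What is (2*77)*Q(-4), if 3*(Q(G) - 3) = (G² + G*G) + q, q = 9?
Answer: 7700/3 ≈ 2566.7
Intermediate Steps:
Q(G) = 6 + 2*G²/3 (Q(G) = 3 + ((G² + G*G) + 9)/3 = 3 + ((G² + G²) + 9)/3 = 3 + (2*G² + 9)/3 = 3 + (9 + 2*G²)/3 = 3 + (3 + 2*G²/3) = 6 + 2*G²/3)
(2*77)*Q(-4) = (2*77)*(6 + (⅔)*(-4)²) = 154*(6 + (⅔)*16) = 154*(6 + 32/3) = 154*(50/3) = 7700/3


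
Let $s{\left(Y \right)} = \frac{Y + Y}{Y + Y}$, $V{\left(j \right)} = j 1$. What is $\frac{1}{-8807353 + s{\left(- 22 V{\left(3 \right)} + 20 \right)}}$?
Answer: $- \frac{1}{8807352} \approx -1.1354 \cdot 10^{-7}$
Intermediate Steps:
$V{\left(j \right)} = j$
$s{\left(Y \right)} = 1$ ($s{\left(Y \right)} = \frac{2 Y}{2 Y} = 2 Y \frac{1}{2 Y} = 1$)
$\frac{1}{-8807353 + s{\left(- 22 V{\left(3 \right)} + 20 \right)}} = \frac{1}{-8807353 + 1} = \frac{1}{-8807352} = - \frac{1}{8807352}$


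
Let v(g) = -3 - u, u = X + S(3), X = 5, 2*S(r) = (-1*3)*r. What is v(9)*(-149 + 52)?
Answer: 679/2 ≈ 339.50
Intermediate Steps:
S(r) = -3*r/2 (S(r) = ((-1*3)*r)/2 = (-3*r)/2 = -3*r/2)
u = 1/2 (u = 5 - 3/2*3 = 5 - 9/2 = 1/2 ≈ 0.50000)
v(g) = -7/2 (v(g) = -3 - 1*1/2 = -3 - 1/2 = -7/2)
v(9)*(-149 + 52) = -7*(-149 + 52)/2 = -7/2*(-97) = 679/2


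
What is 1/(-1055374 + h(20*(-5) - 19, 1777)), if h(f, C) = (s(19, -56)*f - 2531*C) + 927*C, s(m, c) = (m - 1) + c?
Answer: -1/3901160 ≈ -2.5633e-7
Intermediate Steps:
s(m, c) = -1 + c + m (s(m, c) = (-1 + m) + c = -1 + c + m)
h(f, C) = -1604*C - 38*f (h(f, C) = ((-1 - 56 + 19)*f - 2531*C) + 927*C = (-38*f - 2531*C) + 927*C = (-2531*C - 38*f) + 927*C = -1604*C - 38*f)
1/(-1055374 + h(20*(-5) - 19, 1777)) = 1/(-1055374 + (-1604*1777 - 38*(20*(-5) - 19))) = 1/(-1055374 + (-2850308 - 38*(-100 - 19))) = 1/(-1055374 + (-2850308 - 38*(-119))) = 1/(-1055374 + (-2850308 + 4522)) = 1/(-1055374 - 2845786) = 1/(-3901160) = -1/3901160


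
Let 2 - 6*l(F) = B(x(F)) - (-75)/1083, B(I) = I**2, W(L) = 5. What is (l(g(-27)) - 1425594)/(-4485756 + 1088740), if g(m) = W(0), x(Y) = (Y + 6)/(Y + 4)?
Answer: 62528688037/148998217284 ≈ 0.41966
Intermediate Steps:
x(Y) = (6 + Y)/(4 + Y)
g(m) = 5
l(F) = 697/2166 - (6 + F)**2/(6*(4 + F)**2) (l(F) = 1/3 - (((6 + F)/(4 + F))**2 - (-75)/1083)/6 = 1/3 - ((6 + F)**2/(4 + F)**2 - (-75)/1083)/6 = 1/3 - ((6 + F)**2/(4 + F)**2 - 1*(-25/361))/6 = 1/3 - ((6 + F)**2/(4 + F)**2 + 25/361)/6 = 1/3 - (25/361 + (6 + F)**2/(4 + F)**2)/6 = 1/3 + (-25/2166 - (6 + F)**2/(6*(4 + F)**2)) = 697/2166 - (6 + F)**2/(6*(4 + F)**2))
(l(g(-27)) - 1425594)/(-4485756 + 1088740) = ((697/2166 - (6 + 5)**2/(6*(4 + 5)**2)) - 1425594)/(-4485756 + 1088740) = ((697/2166 - 1/6*11**2/9**2) - 1425594)/(-3397016) = ((697/2166 - 1/6*1/81*121) - 1425594)*(-1/3397016) = ((697/2166 - 121/486) - 1425594)*(-1/3397016) = (6388/87723 - 1425594)*(-1/3397016) = -125057376074/87723*(-1/3397016) = 62528688037/148998217284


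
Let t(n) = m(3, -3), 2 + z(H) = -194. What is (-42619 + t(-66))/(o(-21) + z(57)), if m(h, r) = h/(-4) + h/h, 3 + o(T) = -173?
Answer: 56825/496 ≈ 114.57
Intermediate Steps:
o(T) = -176 (o(T) = -3 - 173 = -176)
m(h, r) = 1 - h/4 (m(h, r) = h*(-¼) + 1 = -h/4 + 1 = 1 - h/4)
z(H) = -196 (z(H) = -2 - 194 = -196)
t(n) = ¼ (t(n) = 1 - ¼*3 = 1 - ¾ = ¼)
(-42619 + t(-66))/(o(-21) + z(57)) = (-42619 + ¼)/(-176 - 196) = -170475/4/(-372) = -170475/4*(-1/372) = 56825/496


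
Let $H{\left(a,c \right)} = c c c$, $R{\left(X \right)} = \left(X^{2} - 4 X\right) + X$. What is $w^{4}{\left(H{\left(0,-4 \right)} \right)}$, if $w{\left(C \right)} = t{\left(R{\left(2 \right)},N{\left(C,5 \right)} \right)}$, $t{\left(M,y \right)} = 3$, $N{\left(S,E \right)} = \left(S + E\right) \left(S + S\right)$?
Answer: $81$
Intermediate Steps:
$N{\left(S,E \right)} = 2 S \left(E + S\right)$ ($N{\left(S,E \right)} = \left(E + S\right) 2 S = 2 S \left(E + S\right)$)
$R{\left(X \right)} = X^{2} - 3 X$
$H{\left(a,c \right)} = c^{3}$ ($H{\left(a,c \right)} = c^{2} c = c^{3}$)
$w{\left(C \right)} = 3$
$w^{4}{\left(H{\left(0,-4 \right)} \right)} = 3^{4} = 81$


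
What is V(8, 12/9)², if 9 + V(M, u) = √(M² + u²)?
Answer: 1321/9 - 24*√37 ≈ 0.79148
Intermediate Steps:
V(M, u) = -9 + √(M² + u²)
V(8, 12/9)² = (-9 + √(8² + (12/9)²))² = (-9 + √(64 + (12*(⅑))²))² = (-9 + √(64 + (4/3)²))² = (-9 + √(64 + 16/9))² = (-9 + √(592/9))² = (-9 + 4*√37/3)²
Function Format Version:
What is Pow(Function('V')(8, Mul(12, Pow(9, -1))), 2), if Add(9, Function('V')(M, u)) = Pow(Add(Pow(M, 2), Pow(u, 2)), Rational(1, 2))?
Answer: Add(Rational(1321, 9), Mul(-24, Pow(37, Rational(1, 2)))) ≈ 0.79148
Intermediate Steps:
Function('V')(M, u) = Add(-9, Pow(Add(Pow(M, 2), Pow(u, 2)), Rational(1, 2)))
Pow(Function('V')(8, Mul(12, Pow(9, -1))), 2) = Pow(Add(-9, Pow(Add(Pow(8, 2), Pow(Mul(12, Pow(9, -1)), 2)), Rational(1, 2))), 2) = Pow(Add(-9, Pow(Add(64, Pow(Mul(12, Rational(1, 9)), 2)), Rational(1, 2))), 2) = Pow(Add(-9, Pow(Add(64, Pow(Rational(4, 3), 2)), Rational(1, 2))), 2) = Pow(Add(-9, Pow(Add(64, Rational(16, 9)), Rational(1, 2))), 2) = Pow(Add(-9, Pow(Rational(592, 9), Rational(1, 2))), 2) = Pow(Add(-9, Mul(Rational(4, 3), Pow(37, Rational(1, 2)))), 2)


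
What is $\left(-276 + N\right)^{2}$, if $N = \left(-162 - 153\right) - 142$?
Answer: $537289$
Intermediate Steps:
$N = -457$ ($N = -315 - 142 = -457$)
$\left(-276 + N\right)^{2} = \left(-276 - 457\right)^{2} = \left(-733\right)^{2} = 537289$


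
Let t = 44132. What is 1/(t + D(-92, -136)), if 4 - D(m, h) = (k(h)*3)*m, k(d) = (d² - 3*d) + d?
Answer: 1/5224104 ≈ 1.9142e-7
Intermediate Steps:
k(d) = d² - 2*d
D(m, h) = 4 - 3*h*m*(-2 + h) (D(m, h) = 4 - (h*(-2 + h))*3*m = 4 - 3*h*(-2 + h)*m = 4 - 3*h*m*(-2 + h))
1/(t + D(-92, -136)) = 1/(44132 + (4 - 3*(-136)*(-92)*(-2 - 136))) = 1/(44132 + (4 - 3*(-136)*(-92)*(-138))) = 1/(44132 + (4 + 5179968)) = 1/(44132 + 5179972) = 1/5224104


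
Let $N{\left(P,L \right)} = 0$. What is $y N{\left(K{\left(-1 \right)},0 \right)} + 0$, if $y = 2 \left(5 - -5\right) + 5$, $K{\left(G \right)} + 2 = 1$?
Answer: $0$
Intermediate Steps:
$K{\left(G \right)} = -1$ ($K{\left(G \right)} = -2 + 1 = -1$)
$y = 25$ ($y = 2 \left(5 + 5\right) + 5 = 2 \cdot 10 + 5 = 20 + 5 = 25$)
$y N{\left(K{\left(-1 \right)},0 \right)} + 0 = 25 \cdot 0 + 0 = 0 + 0 = 0$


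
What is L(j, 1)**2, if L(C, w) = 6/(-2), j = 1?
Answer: 9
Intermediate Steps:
L(C, w) = -3 (L(C, w) = 6*(-1/2) = -3)
L(j, 1)**2 = (-3)**2 = 9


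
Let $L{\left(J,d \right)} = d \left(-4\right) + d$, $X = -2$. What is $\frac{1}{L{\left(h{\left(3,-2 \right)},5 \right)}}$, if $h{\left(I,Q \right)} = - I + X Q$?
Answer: $- \frac{1}{15} \approx -0.066667$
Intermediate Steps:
$h{\left(I,Q \right)} = - I - 2 Q$
$L{\left(J,d \right)} = - 3 d$ ($L{\left(J,d \right)} = - 4 d + d = - 3 d$)
$\frac{1}{L{\left(h{\left(3,-2 \right)},5 \right)}} = \frac{1}{\left(-3\right) 5} = \frac{1}{-15} = - \frac{1}{15}$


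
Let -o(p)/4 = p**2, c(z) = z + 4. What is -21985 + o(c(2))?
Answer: -22129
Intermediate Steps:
c(z) = 4 + z
o(p) = -4*p**2
-21985 + o(c(2)) = -21985 - 4*(4 + 2)**2 = -21985 - 4*6**2 = -21985 - 4*36 = -21985 - 144 = -22129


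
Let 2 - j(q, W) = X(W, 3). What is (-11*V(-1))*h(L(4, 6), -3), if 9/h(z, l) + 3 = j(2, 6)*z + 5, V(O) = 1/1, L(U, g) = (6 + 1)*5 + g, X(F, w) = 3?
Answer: 33/13 ≈ 2.5385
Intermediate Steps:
j(q, W) = -1 (j(q, W) = 2 - 1*3 = 2 - 3 = -1)
L(U, g) = 35 + g (L(U, g) = 7*5 + g = 35 + g)
V(O) = 1
h(z, l) = 9/(2 - z) (h(z, l) = 9/(-3 + (-z + 5)) = 9/(-3 + (5 - z)) = 9/(2 - z))
(-11*V(-1))*h(L(4, 6), -3) = (-11*1)*(-9/(-2 + (35 + 6))) = -(-99)/(-2 + 41) = -(-99)/39 = -11*(-3/13) = 33/13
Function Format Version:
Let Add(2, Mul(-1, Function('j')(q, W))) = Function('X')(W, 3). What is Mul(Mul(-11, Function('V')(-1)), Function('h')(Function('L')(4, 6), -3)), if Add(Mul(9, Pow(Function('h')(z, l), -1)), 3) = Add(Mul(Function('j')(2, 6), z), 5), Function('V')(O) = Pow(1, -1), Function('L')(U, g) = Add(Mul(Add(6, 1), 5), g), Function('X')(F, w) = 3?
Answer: Rational(33, 13) ≈ 2.5385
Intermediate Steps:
Function('j')(q, W) = -1 (Function('j')(q, W) = Add(2, Mul(-1, 3)) = Add(2, -3) = -1)
Function('L')(U, g) = Add(35, g) (Function('L')(U, g) = Add(Mul(7, 5), g) = Add(35, g))
Function('V')(O) = 1
Function('h')(z, l) = Mul(9, Pow(Add(2, Mul(-1, z)), -1)) (Function('h')(z, l) = Mul(9, Pow(Add(-3, Add(Mul(-1, z), 5)), -1)) = Mul(9, Pow(Add(-3, Add(5, Mul(-1, z))), -1)) = Mul(9, Pow(Add(2, Mul(-1, z)), -1)))
Mul(Mul(-11, Function('V')(-1)), Function('h')(Function('L')(4, 6), -3)) = Mul(Mul(-11, 1), Mul(-9, Pow(Add(-2, Add(35, 6)), -1))) = Mul(-11, Mul(-9, Pow(Add(-2, 41), -1))) = Mul(-11, Mul(-9, Pow(39, -1))) = Mul(-11, Mul(-9, Rational(1, 39))) = Mul(-11, Rational(-3, 13)) = Rational(33, 13)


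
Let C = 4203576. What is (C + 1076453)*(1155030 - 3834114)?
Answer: -14145641213436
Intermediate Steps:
(C + 1076453)*(1155030 - 3834114) = (4203576 + 1076453)*(1155030 - 3834114) = 5280029*(-2679084) = -14145641213436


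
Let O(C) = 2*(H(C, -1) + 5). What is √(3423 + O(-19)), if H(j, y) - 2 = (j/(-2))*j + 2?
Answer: 2*√770 ≈ 55.498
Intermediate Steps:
H(j, y) = 4 - j²/2 (H(j, y) = 2 + ((j/(-2))*j + 2) = 2 + ((j*(-½))*j + 2) = 2 + ((-j/2)*j + 2) = 2 + (-j²/2 + 2) = 2 + (2 - j²/2) = 4 - j²/2)
O(C) = 18 - C² (O(C) = 2*((4 - C²/2) + 5) = 2*(9 - C²/2) = 18 - C²)
√(3423 + O(-19)) = √(3423 + (18 - 1*(-19)²)) = √(3423 + (18 - 1*361)) = √(3423 + (18 - 361)) = √(3423 - 343) = √3080 = 2*√770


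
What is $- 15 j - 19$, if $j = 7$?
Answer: $-124$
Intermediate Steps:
$- 15 j - 19 = \left(-15\right) 7 - 19 = -105 - 19 = -124$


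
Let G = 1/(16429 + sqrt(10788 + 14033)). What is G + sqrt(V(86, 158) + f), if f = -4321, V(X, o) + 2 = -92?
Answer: 16429/269887220 - sqrt(24821)/269887220 + I*sqrt(4415) ≈ 6.029e-5 + 66.445*I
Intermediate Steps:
V(X, o) = -94 (V(X, o) = -2 - 92 = -94)
G = 1/(16429 + sqrt(24821)) ≈ 6.0290e-5
G + sqrt(V(86, 158) + f) = (16429/269887220 - sqrt(24821)/269887220) + sqrt(-94 - 4321) = (16429/269887220 - sqrt(24821)/269887220) + sqrt(-4415) = (16429/269887220 - sqrt(24821)/269887220) + I*sqrt(4415) = 16429/269887220 - sqrt(24821)/269887220 + I*sqrt(4415)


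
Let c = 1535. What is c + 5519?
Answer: 7054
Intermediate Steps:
c + 5519 = 1535 + 5519 = 7054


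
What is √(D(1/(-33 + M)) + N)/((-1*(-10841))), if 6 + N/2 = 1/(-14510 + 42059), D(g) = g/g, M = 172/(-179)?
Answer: I*√927596257/99552903 ≈ 0.00030593*I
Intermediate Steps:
M = -172/179 (M = 172*(-1/179) = -172/179 ≈ -0.96089)
D(g) = 1
N = -330586/27549 (N = -12 + 2/(-14510 + 42059) = -12 + 2/27549 = -330586/27549 ≈ -12.000)
√(D(1/(-33 + M)) + N)/((-1*(-10841))) = √(1 - 330586/27549)/((-1*(-10841))) = √(-303037/27549)/10841 = (I*√927596257/9183)*(1/10841) = I*√927596257/99552903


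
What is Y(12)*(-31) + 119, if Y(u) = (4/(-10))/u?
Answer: 3601/30 ≈ 120.03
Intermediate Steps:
Y(u) = -2/(5*u) (Y(u) = (4*(-⅒))/u = -2/(5*u))
Y(12)*(-31) + 119 = -⅖/12*(-31) + 119 = -⅖*1/12*(-31) + 119 = -1/30*(-31) + 119 = 31/30 + 119 = 3601/30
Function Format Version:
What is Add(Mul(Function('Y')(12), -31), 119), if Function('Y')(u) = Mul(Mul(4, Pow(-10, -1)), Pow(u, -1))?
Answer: Rational(3601, 30) ≈ 120.03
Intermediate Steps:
Function('Y')(u) = Mul(Rational(-2, 5), Pow(u, -1)) (Function('Y')(u) = Mul(Mul(4, Rational(-1, 10)), Pow(u, -1)) = Mul(Rational(-2, 5), Pow(u, -1)))
Add(Mul(Function('Y')(12), -31), 119) = Add(Mul(Mul(Rational(-2, 5), Pow(12, -1)), -31), 119) = Add(Mul(Mul(Rational(-2, 5), Rational(1, 12)), -31), 119) = Add(Mul(Rational(-1, 30), -31), 119) = Add(Rational(31, 30), 119) = Rational(3601, 30)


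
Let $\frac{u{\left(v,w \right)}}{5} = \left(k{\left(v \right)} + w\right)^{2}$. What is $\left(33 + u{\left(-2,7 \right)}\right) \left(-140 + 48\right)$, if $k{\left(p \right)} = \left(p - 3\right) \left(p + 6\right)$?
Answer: $-80776$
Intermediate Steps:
$k{\left(p \right)} = \left(-3 + p\right) \left(6 + p\right)$
$u{\left(v,w \right)} = 5 \left(-18 + w + v^{2} + 3 v\right)^{2}$ ($u{\left(v,w \right)} = 5 \left(\left(-18 + v^{2} + 3 v\right) + w\right)^{2} = 5 \left(-18 + w + v^{2} + 3 v\right)^{2}$)
$\left(33 + u{\left(-2,7 \right)}\right) \left(-140 + 48\right) = \left(33 + 5 \left(-18 + 7 + \left(-2\right)^{2} + 3 \left(-2\right)\right)^{2}\right) \left(-140 + 48\right) = \left(33 + 5 \left(-18 + 7 + 4 - 6\right)^{2}\right) \left(-92\right) = \left(33 + 5 \left(-13\right)^{2}\right) \left(-92\right) = \left(33 + 5 \cdot 169\right) \left(-92\right) = \left(33 + 845\right) \left(-92\right) = 878 \left(-92\right) = -80776$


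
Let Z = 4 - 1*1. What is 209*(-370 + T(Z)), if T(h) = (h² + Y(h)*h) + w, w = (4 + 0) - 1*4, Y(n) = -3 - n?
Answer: -79211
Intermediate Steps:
Z = 3 (Z = 4 - 1 = 3)
w = 0 (w = 4 - 4 = 0)
T(h) = h² + h*(-3 - h) (T(h) = (h² + (-3 - h)*h) + 0 = (h² + h*(-3 - h)) + 0 = h² + h*(-3 - h))
209*(-370 + T(Z)) = 209*(-370 - 3*3) = 209*(-370 - 9) = 209*(-379) = -79211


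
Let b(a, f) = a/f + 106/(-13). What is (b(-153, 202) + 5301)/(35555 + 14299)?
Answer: 13897025/130916604 ≈ 0.10615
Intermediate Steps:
b(a, f) = -106/13 + a/f (b(a, f) = a/f + 106*(-1/13) = a/f - 106/13 = -106/13 + a/f)
(b(-153, 202) + 5301)/(35555 + 14299) = ((-106/13 - 153/202) + 5301)/(35555 + 14299) = ((-106/13 - 153*1/202) + 5301)/49854 = ((-106/13 - 153/202) + 5301)*(1/49854) = (-23401/2626 + 5301)*(1/49854) = (13897025/2626)*(1/49854) = 13897025/130916604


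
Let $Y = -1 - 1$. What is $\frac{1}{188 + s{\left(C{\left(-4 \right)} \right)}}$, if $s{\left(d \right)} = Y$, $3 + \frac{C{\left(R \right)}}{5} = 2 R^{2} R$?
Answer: $\frac{1}{186} \approx 0.0053763$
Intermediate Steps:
$Y = -2$
$C{\left(R \right)} = -15 + 10 R^{3}$ ($C{\left(R \right)} = -15 + 5 \cdot 2 R^{2} R = -15 + 5 \cdot 2 R^{3} = -15 + 10 R^{3}$)
$s{\left(d \right)} = -2$
$\frac{1}{188 + s{\left(C{\left(-4 \right)} \right)}} = \frac{1}{188 - 2} = \frac{1}{186}$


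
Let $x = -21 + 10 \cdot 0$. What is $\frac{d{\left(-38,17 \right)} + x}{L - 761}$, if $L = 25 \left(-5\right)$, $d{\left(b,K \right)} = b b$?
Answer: $- \frac{1423}{886} \approx -1.6061$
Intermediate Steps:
$x = -21$ ($x = -21 + 0 = -21$)
$d{\left(b,K \right)} = b^{2}$
$L = -125$
$\frac{d{\left(-38,17 \right)} + x}{L - 761} = \frac{\left(-38\right)^{2} - 21}{-125 - 761} = \frac{1444 - 21}{-886} = 1423 \left(- \frac{1}{886}\right) = - \frac{1423}{886}$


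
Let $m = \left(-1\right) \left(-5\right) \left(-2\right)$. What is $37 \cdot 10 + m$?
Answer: $360$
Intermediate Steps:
$m = -10$ ($m = 5 \left(-2\right) = -10$)
$37 \cdot 10 + m = 37 \cdot 10 - 10 = 370 - 10 = 360$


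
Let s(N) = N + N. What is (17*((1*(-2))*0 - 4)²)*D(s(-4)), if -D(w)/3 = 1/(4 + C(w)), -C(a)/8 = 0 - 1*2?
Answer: -204/5 ≈ -40.800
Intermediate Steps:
C(a) = 16 (C(a) = -8*(0 - 1*2) = -8*(0 - 2) = -8*(-2) = 16)
s(N) = 2*N
D(w) = -3/20 (D(w) = -3/(4 + 16) = -3/20)
(17*((1*(-2))*0 - 4)²)*D(s(-4)) = (17*((1*(-2))*0 - 4)²)*(-3/20) = (17*(-2*0 - 4)²)*(-3/20) = (17*(0 - 4)²)*(-3/20) = (17*(-4)²)*(-3/20) = (17*16)*(-3/20) = 272*(-3/20) = -204/5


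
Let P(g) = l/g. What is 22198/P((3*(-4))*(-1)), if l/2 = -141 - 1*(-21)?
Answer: -11099/10 ≈ -1109.9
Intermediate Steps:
l = -240 (l = 2*(-141 - 1*(-21)) = 2*(-141 + 21) = 2*(-120) = -240)
P(g) = -240/g
22198/P((3*(-4))*(-1)) = 22198/((-240/((3*(-4))*(-1)))) = 22198/((-240/((-12*(-1))))) = 22198/((-240/12)) = 22198/((-240*1/12)) = 22198/(-20) = 22198*(-1/20) = -11099/10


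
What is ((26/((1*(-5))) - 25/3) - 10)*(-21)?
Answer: 2471/5 ≈ 494.20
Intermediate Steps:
((26/((1*(-5))) - 25/3) - 10)*(-21) = ((26/(-5) - 25*1/3) - 10)*(-21) = ((26*(-1/5) - 25/3) - 10)*(-21) = ((-26/5 - 25/3) - 10)*(-21) = (-203/15 - 10)*(-21) = -353/15*(-21) = 2471/5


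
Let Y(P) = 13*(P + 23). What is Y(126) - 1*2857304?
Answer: -2855367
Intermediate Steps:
Y(P) = 299 + 13*P (Y(P) = 13*(23 + P) = 299 + 13*P)
Y(126) - 1*2857304 = (299 + 13*126) - 1*2857304 = (299 + 1638) - 2857304 = 1937 - 2857304 = -2855367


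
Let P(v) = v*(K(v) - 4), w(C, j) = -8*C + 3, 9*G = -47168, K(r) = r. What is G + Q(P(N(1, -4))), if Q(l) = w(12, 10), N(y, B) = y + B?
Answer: -48005/9 ≈ -5333.9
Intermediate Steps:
G = -47168/9 (G = (⅑)*(-47168) = -47168/9 ≈ -5240.9)
w(C, j) = 3 - 8*C
N(y, B) = B + y
P(v) = v*(-4 + v) (P(v) = v*(v - 4) = v*(-4 + v))
Q(l) = -93 (Q(l) = 3 - 8*12 = 3 - 96 = -93)
G + Q(P(N(1, -4))) = -47168/9 - 93 = -48005/9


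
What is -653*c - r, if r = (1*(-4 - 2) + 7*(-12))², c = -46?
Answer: 21938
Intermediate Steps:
r = 8100 (r = (1*(-6) - 84)² = (-6 - 84)² = (-90)² = 8100)
-653*c - r = -653*(-46) - 1*8100 = 30038 - 8100 = 21938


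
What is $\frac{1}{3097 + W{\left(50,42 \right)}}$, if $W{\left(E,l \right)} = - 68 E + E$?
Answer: $- \frac{1}{253} \approx -0.0039526$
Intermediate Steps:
$W{\left(E,l \right)} = - 67 E$
$\frac{1}{3097 + W{\left(50,42 \right)}} = \frac{1}{3097 - 3350} = \frac{1}{-253} = - \frac{1}{253}$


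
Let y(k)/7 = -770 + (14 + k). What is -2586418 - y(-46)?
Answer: -2580804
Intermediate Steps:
y(k) = -5292 + 7*k (y(k) = 7*(-770 + (14 + k)) = 7*(-756 + k) = -5292 + 7*k)
-2586418 - y(-46) = -2586418 - (-5292 + 7*(-46)) = -2586418 - (-5292 - 322) = -2586418 - 1*(-5614) = -2586418 + 5614 = -2580804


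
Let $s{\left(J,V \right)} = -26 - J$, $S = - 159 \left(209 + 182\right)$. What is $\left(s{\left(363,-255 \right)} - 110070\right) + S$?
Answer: $-172628$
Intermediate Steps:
$S = -62169$ ($S = \left(-159\right) 391 = -62169$)
$\left(s{\left(363,-255 \right)} - 110070\right) + S = \left(\left(-26 - 363\right) - 110070\right) - 62169 = \left(-389 - 110070\right) - 62169 = -110459 - 62169 = -172628$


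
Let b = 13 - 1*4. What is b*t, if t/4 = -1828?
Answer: -65808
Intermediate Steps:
t = -7312 (t = 4*(-1828) = -7312)
b = 9 (b = 13 - 4 = 9)
b*t = 9*(-7312) = -65808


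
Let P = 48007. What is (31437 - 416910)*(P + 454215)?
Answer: -193593021006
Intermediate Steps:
(31437 - 416910)*(P + 454215) = (31437 - 416910)*(48007 + 454215) = -385473*502222 = -193593021006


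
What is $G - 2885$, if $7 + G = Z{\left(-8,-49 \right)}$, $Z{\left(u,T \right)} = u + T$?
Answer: $-2949$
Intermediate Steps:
$Z{\left(u,T \right)} = T + u$
$G = -64$ ($G = -7 - 57 = -64$)
$G - 2885 = -64 - 2885 = -2949$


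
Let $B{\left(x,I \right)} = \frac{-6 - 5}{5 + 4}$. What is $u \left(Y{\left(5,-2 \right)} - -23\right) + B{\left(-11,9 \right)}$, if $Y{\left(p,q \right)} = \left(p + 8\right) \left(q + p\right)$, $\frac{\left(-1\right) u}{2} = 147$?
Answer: $- \frac{164063}{9} \approx -18229.0$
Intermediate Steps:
$u = -294$ ($u = \left(-2\right) 147 = -294$)
$Y{\left(p,q \right)} = \left(8 + p\right) \left(p + q\right)$
$B{\left(x,I \right)} = - \frac{11}{9}$
$u \left(Y{\left(5,-2 \right)} - -23\right) + B{\left(-11,9 \right)} = - 294 \left(\left(5^{2} + 8 \cdot 5 + 8 \left(-2\right) + 5 \left(-2\right)\right) - -23\right) - \frac{11}{9} = - 294 \left(\left(25 + 40 - 16 - 10\right) + 23\right) - \frac{11}{9} = - 294 \left(39 + 23\right) - \frac{11}{9} = \left(-294\right) 62 - \frac{11}{9} = -18228 - \frac{11}{9} = - \frac{164063}{9}$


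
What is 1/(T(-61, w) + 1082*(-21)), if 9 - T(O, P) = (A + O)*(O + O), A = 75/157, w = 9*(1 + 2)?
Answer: -157/4725185 ≈ -3.3226e-5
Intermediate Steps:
w = 27 (w = 9*3 = 27)
A = 75/157 (A = 75*(1/157) = 75/157 ≈ 0.47771)
T(O, P) = 9 - 2*O*(75/157 + O) (T(O, P) = 9 - (75/157 + O)*(O + O) = 9 - (75/157 + O)*2*O = 9 - 2*O*(75/157 + O))
1/(T(-61, w) + 1082*(-21)) = 1/((9 - 2*(-61)² - 150/157*(-61)) + 1082*(-21)) = 1/((9 - 2*3721 + 9150/157) - 22722) = 1/((9 - 7442 + 9150/157) - 22722) = 1/(-1157831/157 - 22722) = 1/(-4725185/157) = -157/4725185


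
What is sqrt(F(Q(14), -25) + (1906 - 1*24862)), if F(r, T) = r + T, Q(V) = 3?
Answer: I*sqrt(22978) ≈ 151.58*I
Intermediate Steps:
F(r, T) = T + r
sqrt(F(Q(14), -25) + (1906 - 1*24862)) = sqrt((-25 + 3) + (1906 - 1*24862)) = sqrt(-22 + (1906 - 24862)) = sqrt(-22 - 22956) = sqrt(-22978) = I*sqrt(22978)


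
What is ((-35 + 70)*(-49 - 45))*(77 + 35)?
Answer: -368480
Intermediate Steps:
((-35 + 70)*(-49 - 45))*(77 + 35) = (35*(-94))*112 = -3290*112 = -368480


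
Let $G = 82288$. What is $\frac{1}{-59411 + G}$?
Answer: $\frac{1}{22877} \approx 4.3712 \cdot 10^{-5}$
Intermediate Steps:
$\frac{1}{-59411 + G} = \frac{1}{-59411 + 82288} = \frac{1}{22877}$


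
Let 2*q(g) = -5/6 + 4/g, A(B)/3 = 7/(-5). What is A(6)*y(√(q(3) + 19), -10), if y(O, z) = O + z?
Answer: 42 - 21*√77/10 ≈ 23.573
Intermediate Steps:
A(B) = -21/5 (A(B) = 3*(7/(-5)) = 3*(7*(-⅕)) = 3*(-7/5) = -21/5)
q(g) = -5/12 + 2/g (q(g) = (-5/6 + 4/g)/2 = (-5*⅙ + 4/g)/2 = (-⅚ + 4/g)/2 = -5/12 + 2/g)
A(6)*y(√(q(3) + 19), -10) = -21*(√((-5/12 + 2/3) + 19) - 10)/5 = -21*(√((-5/12 + 2*(⅓)) + 19) - 10)/5 = -21*(√((-5/12 + ⅔) + 19) - 10)/5 = -21*(√(¼ + 19) - 10)/5 = -21*(√(77/4) - 10)/5 = -21*(√77/2 - 10)/5 = -21*(-10 + √77/2)/5 = 42 - 21*√77/10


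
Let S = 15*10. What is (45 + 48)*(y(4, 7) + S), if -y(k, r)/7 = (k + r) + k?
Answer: 4185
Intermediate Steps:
y(k, r) = -14*k - 7*r (y(k, r) = -7*((k + r) + k) = -7*(r + 2*k) = -14*k - 7*r)
S = 150
(45 + 48)*(y(4, 7) + S) = (45 + 48)*((-14*4 - 7*7) + 150) = 93*((-56 - 49) + 150) = 93*(-105 + 150) = 93*45 = 4185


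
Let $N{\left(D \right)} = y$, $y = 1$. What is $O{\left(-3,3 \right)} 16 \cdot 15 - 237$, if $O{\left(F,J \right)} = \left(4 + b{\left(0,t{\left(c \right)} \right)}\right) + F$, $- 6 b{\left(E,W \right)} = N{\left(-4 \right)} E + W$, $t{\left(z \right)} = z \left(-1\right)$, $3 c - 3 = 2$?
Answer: $\frac{209}{3} \approx 69.667$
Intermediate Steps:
$c = \frac{5}{3}$ ($c = 1 + \frac{1}{3} \cdot 2 = 1 + \frac{2}{3} = \frac{5}{3} \approx 1.6667$)
$t{\left(z \right)} = - z$
$N{\left(D \right)} = 1$
$b{\left(E,W \right)} = - \frac{E}{6} - \frac{W}{6}$ ($b{\left(E,W \right)} = - \frac{1 E + W}{6} = - \frac{E + W}{6} = - \frac{E}{6} - \frac{W}{6}$)
$O{\left(F,J \right)} = \frac{77}{18} + F$ ($O{\left(F,J \right)} = \left(4 - \frac{\left(-1\right) \frac{5}{3}}{6}\right) + F = \left(4 + \left(0 - - \frac{5}{18}\right)\right) + F = \left(4 + \left(0 + \frac{5}{18}\right)\right) + F = \left(4 + \frac{5}{18}\right) + F = \frac{77}{18} + F$)
$O{\left(-3,3 \right)} 16 \cdot 15 - 237 = \left(\frac{77}{18} - 3\right) 16 \cdot 15 - 237 = \frac{23}{18} \cdot 16 \cdot 15 - 237 = \frac{184}{9} \cdot 15 - 237 = \frac{920}{3} - 237 = \frac{209}{3}$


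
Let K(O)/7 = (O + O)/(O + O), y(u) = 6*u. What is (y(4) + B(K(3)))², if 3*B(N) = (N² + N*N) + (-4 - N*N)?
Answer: 1521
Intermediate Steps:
K(O) = 7 (K(O) = 7*((O + O)/(O + O)) = 7*((2*O)/((2*O))) = 7*((2*O)*(1/(2*O))) = 7*1 = 7)
B(N) = -4/3 + N²/3 (B(N) = ((N² + N*N) + (-4 - N*N))/3 = ((N² + N²) + (-4 - N²))/3 = (2*N² + (-4 - N²))/3 = (-4 + N²)/3 = -4/3 + N²/3)
(y(4) + B(K(3)))² = (6*4 + (-4/3 + (⅓)*7²))² = (24 + (-4/3 + (⅓)*49))² = (24 + (-4/3 + 49/3))² = (24 + 15)² = 39² = 1521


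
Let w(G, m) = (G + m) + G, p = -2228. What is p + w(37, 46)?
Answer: -2108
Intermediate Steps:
w(G, m) = m + 2*G
p + w(37, 46) = -2228 + (46 + 2*37) = -2228 + (46 + 74) = -2228 + 120 = -2108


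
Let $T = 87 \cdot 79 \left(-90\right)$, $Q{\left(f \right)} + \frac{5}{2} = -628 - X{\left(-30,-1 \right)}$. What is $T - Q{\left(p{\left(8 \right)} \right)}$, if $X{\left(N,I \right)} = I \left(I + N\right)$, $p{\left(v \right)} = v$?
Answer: $- \frac{1235817}{2} \approx -6.1791 \cdot 10^{5}$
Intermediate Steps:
$Q{\left(f \right)} = - \frac{1323}{2}$ ($Q{\left(f \right)} = - \frac{5}{2} - \left(628 - \left(-1 - 30\right)\right) = - \frac{5}{2} - \left(628 - -31\right) = - \frac{5}{2} - 659 = - \frac{1323}{2}$)
$T = -618570$ ($T = 6873 \left(-90\right) = -618570$)
$T - Q{\left(p{\left(8 \right)} \right)} = -618570 - - \frac{1323}{2} = -618570 + \frac{1323}{2} = - \frac{1235817}{2}$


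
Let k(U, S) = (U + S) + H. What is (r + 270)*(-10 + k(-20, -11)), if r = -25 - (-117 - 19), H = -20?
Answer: -23241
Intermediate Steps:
r = 111 (r = -25 - 1*(-136) = -25 + 136 = 111)
k(U, S) = -20 + S + U (k(U, S) = (U + S) - 20 = (S + U) - 20 = -20 + S + U)
(r + 270)*(-10 + k(-20, -11)) = (111 + 270)*(-10 + (-20 - 11 - 20)) = 381*(-10 - 51) = 381*(-61) = -23241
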